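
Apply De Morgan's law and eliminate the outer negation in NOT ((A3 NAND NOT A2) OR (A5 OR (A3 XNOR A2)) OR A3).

NOT (A3 NAND NOT A2) AND NOT (A5 OR (A3 XNOR A2)) AND NOT A3
De Morgan's: NOT(OR of terms) = AND of negations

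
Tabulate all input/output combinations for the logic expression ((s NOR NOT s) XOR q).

s | q | Output
--------------
0 | 0 | 0
0 | 1 | 1
1 | 0 | 0
1 | 1 | 1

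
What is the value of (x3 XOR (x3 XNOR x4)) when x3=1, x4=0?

Substituting: (1 XOR (1 XNOR 0))
= 1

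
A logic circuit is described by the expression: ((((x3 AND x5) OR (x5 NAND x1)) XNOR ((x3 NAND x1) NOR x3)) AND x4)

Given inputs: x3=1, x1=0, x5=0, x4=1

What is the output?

Substituting: ((((1 AND 0) OR (0 NAND 0)) XNOR ((1 NAND 0) NOR 1)) AND 1)
= 0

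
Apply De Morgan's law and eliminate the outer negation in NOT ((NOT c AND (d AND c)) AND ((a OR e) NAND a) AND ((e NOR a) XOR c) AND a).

NOT (NOT c AND (d AND c)) OR NOT ((a OR e) NAND a) OR NOT ((e NOR a) XOR c) OR NOT a
De Morgan's: NOT(AND of terms) = OR of negations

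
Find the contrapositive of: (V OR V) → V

Contrapositive: NOT V → NOT (V OR V)
Note: A statement and its contrapositive are logically equivalent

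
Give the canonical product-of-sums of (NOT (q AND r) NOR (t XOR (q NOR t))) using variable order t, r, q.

ΠM(0, 1, 2, 4, 5, 6, 7) = (t OR r OR q) AND (t OR r OR NOT q) AND (t OR NOT r OR q) AND (NOT t OR r OR q) AND (NOT t OR r OR NOT q) AND (NOT t OR NOT r OR q) AND (NOT t OR NOT r OR NOT q)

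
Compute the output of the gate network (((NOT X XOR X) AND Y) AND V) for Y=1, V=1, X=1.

Substituting: (((NOT 1 XOR 1) AND 1) AND 1)
= 1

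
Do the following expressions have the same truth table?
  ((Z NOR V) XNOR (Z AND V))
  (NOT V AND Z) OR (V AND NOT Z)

Yes, they are equivalent — the two output columns agree on all 4 assignments:
V | Z | Expression 1 | Expression 2
-----------------------------------
0 | 0 | 0 | 0
0 | 1 | 1 | 1
1 | 0 | 1 | 1
1 | 1 | 0 | 0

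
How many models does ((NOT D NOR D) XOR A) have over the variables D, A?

Satisfying assignments: (0,1), (1,1)
Count: 2 out of 4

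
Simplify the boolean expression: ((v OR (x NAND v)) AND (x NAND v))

By absorption (E AND (E OR v) = E):
= (x NAND v)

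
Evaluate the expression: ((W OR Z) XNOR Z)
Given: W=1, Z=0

Substituting: ((1 OR 0) XNOR 0)
= 0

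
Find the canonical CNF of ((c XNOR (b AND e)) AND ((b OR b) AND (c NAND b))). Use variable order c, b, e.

(c OR b OR e) AND (c OR b OR NOT e) AND (c OR NOT b OR NOT e) AND (NOT c OR b OR e) AND (NOT c OR b OR NOT e) AND (NOT c OR NOT b OR e) AND (NOT c OR NOT b OR NOT e)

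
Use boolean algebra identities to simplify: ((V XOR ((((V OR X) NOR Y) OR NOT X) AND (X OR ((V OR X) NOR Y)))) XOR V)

By XOR self-cancellation ((E XOR v) XOR v = E) then distribution ((E OR v) AND (E OR NOT v) = E):
= ((V OR X) NOR Y)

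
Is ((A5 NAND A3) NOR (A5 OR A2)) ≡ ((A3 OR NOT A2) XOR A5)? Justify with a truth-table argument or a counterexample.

No. Counterexample: with A2=0, A3=0, A5=0, Expression 1 = 0 but Expression 2 = 1.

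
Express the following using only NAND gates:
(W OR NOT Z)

((W NAND W) NAND ((Z NAND Z) NAND (Z NAND Z)))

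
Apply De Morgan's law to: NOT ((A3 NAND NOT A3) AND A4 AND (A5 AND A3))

NOT (A3 NAND NOT A3) OR NOT A4 OR NOT (A5 AND A3)
De Morgan's: NOT(AND of terms) = OR of negations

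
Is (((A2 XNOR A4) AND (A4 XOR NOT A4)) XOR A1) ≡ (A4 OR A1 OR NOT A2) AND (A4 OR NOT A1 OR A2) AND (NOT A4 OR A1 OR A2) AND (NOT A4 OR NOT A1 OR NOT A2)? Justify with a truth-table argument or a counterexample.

Yes, they are equivalent — the two output columns agree on all 8 assignments:
A4 | A1 | A2 | Expression 1 | Expression 2
------------------------------------------
0 | 0 | 0 | 1 | 1
0 | 0 | 1 | 0 | 0
0 | 1 | 0 | 0 | 0
0 | 1 | 1 | 1 | 1
1 | 0 | 0 | 0 | 0
1 | 0 | 1 | 1 | 1
1 | 1 | 0 | 1 | 1
1 | 1 | 1 | 0 | 0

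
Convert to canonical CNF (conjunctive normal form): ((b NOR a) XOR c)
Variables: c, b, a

(c OR b OR NOT a) AND (c OR NOT b OR a) AND (c OR NOT b OR NOT a) AND (NOT c OR b OR a)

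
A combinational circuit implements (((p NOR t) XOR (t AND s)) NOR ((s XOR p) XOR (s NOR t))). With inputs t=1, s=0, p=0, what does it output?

Substituting: (((0 NOR 1) XOR (1 AND 0)) NOR ((0 XOR 0) XOR (0 NOR 1)))
= 1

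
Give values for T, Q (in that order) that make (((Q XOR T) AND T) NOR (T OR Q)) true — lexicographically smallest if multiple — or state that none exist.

T=0, Q=0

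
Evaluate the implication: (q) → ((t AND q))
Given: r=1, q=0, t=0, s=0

Antecedent (q) = 0; consequent ((t AND q)) = 0.
0 → 0 = 1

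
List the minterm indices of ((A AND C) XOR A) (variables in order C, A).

Σm(1) = (NOT C AND A)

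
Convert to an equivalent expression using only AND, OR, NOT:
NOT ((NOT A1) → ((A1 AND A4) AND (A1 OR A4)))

(NOT A1) AND NOT ((A1 AND A4) AND (A1 OR A4))
(Negated implication: NOT(A → B) = A AND NOT B)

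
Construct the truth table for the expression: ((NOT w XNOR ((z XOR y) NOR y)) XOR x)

x | w | z | y | Output
----------------------
0 | 0 | 0 | 0 | 1
0 | 0 | 0 | 1 | 0
0 | 0 | 1 | 0 | 0
0 | 0 | 1 | 1 | 0
0 | 1 | 0 | 0 | 0
0 | 1 | 0 | 1 | 1
0 | 1 | 1 | 0 | 1
0 | 1 | 1 | 1 | 1
1 | 0 | 0 | 0 | 0
1 | 0 | 0 | 1 | 1
1 | 0 | 1 | 0 | 1
1 | 0 | 1 | 1 | 1
1 | 1 | 0 | 0 | 1
1 | 1 | 0 | 1 | 0
1 | 1 | 1 | 0 | 0
1 | 1 | 1 | 1 | 0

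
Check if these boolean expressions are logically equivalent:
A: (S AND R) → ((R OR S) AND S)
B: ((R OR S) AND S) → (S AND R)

No, Converse is not equivalent to original (counterexample: R=0, S=1)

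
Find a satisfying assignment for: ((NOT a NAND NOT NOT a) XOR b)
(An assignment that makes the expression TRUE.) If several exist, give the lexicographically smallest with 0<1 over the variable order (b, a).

b=0, a=0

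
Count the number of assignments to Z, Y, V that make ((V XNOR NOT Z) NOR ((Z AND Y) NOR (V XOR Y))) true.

Satisfying assignments: (0,1,0), (1,0,1), (1,1,1)
Count: 3 out of 8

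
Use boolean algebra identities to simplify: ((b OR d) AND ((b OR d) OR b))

By absorption (E AND (E OR v) = E):
= (b OR d)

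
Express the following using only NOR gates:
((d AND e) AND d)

((((d NOR d) NOR (e NOR e)) NOR ((d NOR d) NOR (e NOR e))) NOR (d NOR d))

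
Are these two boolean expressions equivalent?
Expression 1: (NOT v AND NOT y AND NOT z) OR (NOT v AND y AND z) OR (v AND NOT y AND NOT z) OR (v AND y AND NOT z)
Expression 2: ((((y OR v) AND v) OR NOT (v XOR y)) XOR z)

Yes, they are equivalent — the two output columns agree on all 8 assignments:
v | y | z | Expression 1 | Expression 2
---------------------------------------
0 | 0 | 0 | 1 | 1
0 | 0 | 1 | 0 | 0
0 | 1 | 0 | 0 | 0
0 | 1 | 1 | 1 | 1
1 | 0 | 0 | 1 | 1
1 | 0 | 1 | 0 | 0
1 | 1 | 0 | 1 | 1
1 | 1 | 1 | 0 | 0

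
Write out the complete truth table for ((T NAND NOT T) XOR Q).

T | Q | Output
--------------
0 | 0 | 1
0 | 1 | 0
1 | 0 | 1
1 | 1 | 0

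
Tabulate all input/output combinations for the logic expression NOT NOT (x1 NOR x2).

x2 | x1 | Output
----------------
0 | 0 | 1
0 | 1 | 0
1 | 0 | 0
1 | 1 | 0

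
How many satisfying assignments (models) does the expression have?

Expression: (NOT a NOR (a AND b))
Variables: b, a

Satisfying assignments: (0,1)
Count: 1 out of 4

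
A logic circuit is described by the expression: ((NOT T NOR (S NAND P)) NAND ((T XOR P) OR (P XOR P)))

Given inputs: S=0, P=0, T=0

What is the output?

Substituting: ((NOT 0 NOR (0 NAND 0)) NAND ((0 XOR 0) OR (0 XOR 0)))
= 1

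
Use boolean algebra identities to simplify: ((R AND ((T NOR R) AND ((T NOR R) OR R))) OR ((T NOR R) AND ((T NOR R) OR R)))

By absorption (E OR (E AND v) = E) then absorption (E AND (E OR v) = E):
= (T NOR R)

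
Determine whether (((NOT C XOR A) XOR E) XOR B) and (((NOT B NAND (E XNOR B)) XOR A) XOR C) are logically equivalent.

No. Counterexample: with A=0, C=0, E=0, B=0, Expression 1 = 1 but Expression 2 = 0.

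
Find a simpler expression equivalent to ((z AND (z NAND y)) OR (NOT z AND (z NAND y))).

By distribution ((E AND v) OR (E AND NOT v) = E):
= (z NAND y)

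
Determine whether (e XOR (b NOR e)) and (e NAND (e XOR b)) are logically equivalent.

No. Counterexample: with e=0, b=1, Expression 1 = 0 but Expression 2 = 1.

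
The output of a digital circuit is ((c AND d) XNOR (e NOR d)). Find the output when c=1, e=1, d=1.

Substituting: ((1 AND 1) XNOR (1 NOR 1))
= 0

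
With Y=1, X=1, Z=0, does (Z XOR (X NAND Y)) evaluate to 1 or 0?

Substituting: (0 XOR (1 NAND 1))
= 0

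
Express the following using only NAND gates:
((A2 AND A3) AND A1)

((((A2 NAND A3) NAND (A2 NAND A3)) NAND A1) NAND (((A2 NAND A3) NAND (A2 NAND A3)) NAND A1))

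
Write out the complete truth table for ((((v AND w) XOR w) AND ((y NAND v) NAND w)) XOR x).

x | w | y | v | Output
----------------------
0 | 0 | 0 | 0 | 0
0 | 0 | 0 | 1 | 0
0 | 0 | 1 | 0 | 0
0 | 0 | 1 | 1 | 0
0 | 1 | 0 | 0 | 0
0 | 1 | 0 | 1 | 0
0 | 1 | 1 | 0 | 0
0 | 1 | 1 | 1 | 0
1 | 0 | 0 | 0 | 1
1 | 0 | 0 | 1 | 1
1 | 0 | 1 | 0 | 1
1 | 0 | 1 | 1 | 1
1 | 1 | 0 | 0 | 1
1 | 1 | 0 | 1 | 1
1 | 1 | 1 | 0 | 1
1 | 1 | 1 | 1 | 1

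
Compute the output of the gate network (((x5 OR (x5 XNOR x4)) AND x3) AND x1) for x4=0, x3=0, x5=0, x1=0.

Substituting: (((0 OR (0 XNOR 0)) AND 0) AND 0)
= 0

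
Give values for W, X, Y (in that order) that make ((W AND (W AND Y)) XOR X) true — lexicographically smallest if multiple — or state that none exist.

W=0, X=1, Y=0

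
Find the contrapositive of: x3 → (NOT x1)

Contrapositive: x1 → NOT x3
Note: A statement and its contrapositive are logically equivalent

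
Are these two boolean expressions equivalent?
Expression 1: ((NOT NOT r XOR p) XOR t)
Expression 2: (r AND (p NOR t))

No. Counterexample: with p=0, r=0, t=1, Expression 1 = 1 but Expression 2 = 0.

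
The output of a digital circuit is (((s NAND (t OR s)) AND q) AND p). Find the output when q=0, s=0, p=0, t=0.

Substituting: (((0 NAND (0 OR 0)) AND 0) AND 0)
= 0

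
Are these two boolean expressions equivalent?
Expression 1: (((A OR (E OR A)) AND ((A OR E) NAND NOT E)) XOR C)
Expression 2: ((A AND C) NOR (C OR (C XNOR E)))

No. Counterexample: with C=1, A=0, E=0, Expression 1 = 1 but Expression 2 = 0.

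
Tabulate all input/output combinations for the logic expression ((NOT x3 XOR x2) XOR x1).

x2 | x3 | x1 | Output
---------------------
0 | 0 | 0 | 1
0 | 0 | 1 | 0
0 | 1 | 0 | 0
0 | 1 | 1 | 1
1 | 0 | 0 | 0
1 | 0 | 1 | 1
1 | 1 | 0 | 1
1 | 1 | 1 | 0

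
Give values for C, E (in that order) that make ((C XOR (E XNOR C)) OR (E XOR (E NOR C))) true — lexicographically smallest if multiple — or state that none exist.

C=0, E=0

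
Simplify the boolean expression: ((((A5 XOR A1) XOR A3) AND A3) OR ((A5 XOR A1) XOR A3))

By absorption (E OR (E AND v) = E):
= ((A5 XOR A1) XOR A3)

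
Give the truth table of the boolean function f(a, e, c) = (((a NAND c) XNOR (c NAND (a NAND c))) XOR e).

a | e | c | Output
------------------
0 | 0 | 0 | 1
0 | 0 | 1 | 0
0 | 1 | 0 | 0
0 | 1 | 1 | 1
1 | 0 | 0 | 1
1 | 0 | 1 | 0
1 | 1 | 0 | 0
1 | 1 | 1 | 1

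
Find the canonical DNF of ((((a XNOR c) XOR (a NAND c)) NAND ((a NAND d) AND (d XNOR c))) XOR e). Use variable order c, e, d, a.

(NOT c AND NOT e AND NOT d AND NOT a) OR (NOT c AND NOT e AND d AND NOT a) OR (NOT c AND NOT e AND d AND a) OR (NOT c AND e AND NOT d AND a) OR (c AND NOT e AND NOT d AND NOT a) OR (c AND NOT e AND NOT d AND a) OR (c AND NOT e AND d AND a) OR (c AND e AND d AND NOT a)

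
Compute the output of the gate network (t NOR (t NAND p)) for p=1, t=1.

Substituting: (1 NOR (1 NAND 1))
= 0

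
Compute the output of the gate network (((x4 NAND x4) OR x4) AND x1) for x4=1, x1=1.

Substituting: (((1 NAND 1) OR 1) AND 1)
= 1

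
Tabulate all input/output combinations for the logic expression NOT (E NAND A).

E | A | Output
--------------
0 | 0 | 0
0 | 1 | 0
1 | 0 | 0
1 | 1 | 1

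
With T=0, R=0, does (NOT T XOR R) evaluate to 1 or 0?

Substituting: (NOT 0 XOR 0)
= 1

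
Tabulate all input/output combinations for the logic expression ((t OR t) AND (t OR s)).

t | s | Output
--------------
0 | 0 | 0
0 | 1 | 0
1 | 0 | 1
1 | 1 | 1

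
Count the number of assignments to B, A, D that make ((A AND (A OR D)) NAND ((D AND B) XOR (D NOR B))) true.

Satisfying assignments: (0,0,0), (0,0,1), (0,1,1), (1,0,0), (1,0,1), (1,1,0)
Count: 6 out of 8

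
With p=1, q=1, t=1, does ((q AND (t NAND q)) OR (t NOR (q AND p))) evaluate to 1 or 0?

Substituting: ((1 AND (1 NAND 1)) OR (1 NOR (1 AND 1)))
= 0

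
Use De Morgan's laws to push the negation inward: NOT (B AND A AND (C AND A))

NOT B OR NOT A OR NOT (C AND A)
De Morgan's: NOT(AND of terms) = OR of negations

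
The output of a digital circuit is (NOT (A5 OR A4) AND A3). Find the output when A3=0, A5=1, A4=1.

Substituting: (NOT (1 OR 1) AND 0)
= 0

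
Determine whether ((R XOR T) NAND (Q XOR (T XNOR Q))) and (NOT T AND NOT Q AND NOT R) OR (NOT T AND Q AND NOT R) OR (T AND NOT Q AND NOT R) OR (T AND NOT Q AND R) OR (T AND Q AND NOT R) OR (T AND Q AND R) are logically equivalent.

Yes, they are equivalent — the two output columns agree on all 8 assignments:
T | Q | R | Expression 1 | Expression 2
---------------------------------------
0 | 0 | 0 | 1 | 1
0 | 0 | 1 | 0 | 0
0 | 1 | 0 | 1 | 1
0 | 1 | 1 | 0 | 0
1 | 0 | 0 | 1 | 1
1 | 0 | 1 | 1 | 1
1 | 1 | 0 | 1 | 1
1 | 1 | 1 | 1 | 1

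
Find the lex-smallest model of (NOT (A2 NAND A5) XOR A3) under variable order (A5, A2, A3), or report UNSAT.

A5=0, A2=0, A3=1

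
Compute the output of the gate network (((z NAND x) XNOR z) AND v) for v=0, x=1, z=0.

Substituting: (((0 NAND 1) XNOR 0) AND 0)
= 0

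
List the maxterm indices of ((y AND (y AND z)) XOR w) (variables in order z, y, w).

ΠM(0, 2, 4, 7) = (z OR y OR w) AND (z OR NOT y OR w) AND (NOT z OR y OR w) AND (NOT z OR NOT y OR NOT w)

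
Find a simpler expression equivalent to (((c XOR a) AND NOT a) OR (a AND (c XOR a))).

By distribution ((E AND v) OR (E AND NOT v) = E):
= (c XOR a)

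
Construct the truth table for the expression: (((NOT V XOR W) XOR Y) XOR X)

V | W | Y | X | Output
----------------------
0 | 0 | 0 | 0 | 1
0 | 0 | 0 | 1 | 0
0 | 0 | 1 | 0 | 0
0 | 0 | 1 | 1 | 1
0 | 1 | 0 | 0 | 0
0 | 1 | 0 | 1 | 1
0 | 1 | 1 | 0 | 1
0 | 1 | 1 | 1 | 0
1 | 0 | 0 | 0 | 0
1 | 0 | 0 | 1 | 1
1 | 0 | 1 | 0 | 1
1 | 0 | 1 | 1 | 0
1 | 1 | 0 | 0 | 1
1 | 1 | 0 | 1 | 0
1 | 1 | 1 | 0 | 0
1 | 1 | 1 | 1 | 1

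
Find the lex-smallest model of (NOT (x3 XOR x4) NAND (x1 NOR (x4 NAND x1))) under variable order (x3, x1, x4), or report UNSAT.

x3=0, x1=0, x4=0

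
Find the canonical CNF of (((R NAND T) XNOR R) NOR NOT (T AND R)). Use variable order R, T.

(R OR T) AND (R OR NOT T) AND (NOT R OR T)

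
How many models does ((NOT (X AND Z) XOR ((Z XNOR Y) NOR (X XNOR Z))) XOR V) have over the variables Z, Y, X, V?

Satisfying assignments: (0,0,0,0), (0,0,1,0), (0,1,0,0), (0,1,1,1), (1,0,0,1), (1,0,1,1), (1,1,0,0), (1,1,1,1)
Count: 8 out of 16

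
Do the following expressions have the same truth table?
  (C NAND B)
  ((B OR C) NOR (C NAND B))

No. Counterexample: with B=0, C=0, Expression 1 = 1 but Expression 2 = 0.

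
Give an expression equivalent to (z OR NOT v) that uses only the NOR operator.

((z NOR (v NOR v)) NOR (z NOR (v NOR v)))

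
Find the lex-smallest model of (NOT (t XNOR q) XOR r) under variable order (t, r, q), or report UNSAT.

t=0, r=0, q=1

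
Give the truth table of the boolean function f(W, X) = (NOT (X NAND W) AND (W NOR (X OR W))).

W | X | Output
--------------
0 | 0 | 0
0 | 1 | 0
1 | 0 | 0
1 | 1 | 0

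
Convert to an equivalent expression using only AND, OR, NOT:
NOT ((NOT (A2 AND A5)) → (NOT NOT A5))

(NOT (A2 AND A5)) AND NOT A5
(Negated implication: NOT(A → B) = A AND NOT B)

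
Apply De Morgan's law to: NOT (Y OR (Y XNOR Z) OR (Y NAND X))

NOT Y AND NOT (Y XNOR Z) AND NOT (Y NAND X)
De Morgan's: NOT(OR of terms) = AND of negations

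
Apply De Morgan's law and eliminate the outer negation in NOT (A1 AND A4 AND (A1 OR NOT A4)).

NOT A1 OR NOT A4 OR NOT (A1 OR NOT A4)
De Morgan's: NOT(AND of terms) = OR of negations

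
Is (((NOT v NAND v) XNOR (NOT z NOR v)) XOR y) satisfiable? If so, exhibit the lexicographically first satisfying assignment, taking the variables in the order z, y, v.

z=0, y=1, v=0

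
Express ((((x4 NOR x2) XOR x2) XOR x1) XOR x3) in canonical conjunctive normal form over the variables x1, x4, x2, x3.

(x1 OR x4 OR x2 OR NOT x3) AND (x1 OR x4 OR NOT x2 OR NOT x3) AND (x1 OR NOT x4 OR x2 OR x3) AND (x1 OR NOT x4 OR NOT x2 OR NOT x3) AND (NOT x1 OR x4 OR x2 OR x3) AND (NOT x1 OR x4 OR NOT x2 OR x3) AND (NOT x1 OR NOT x4 OR x2 OR NOT x3) AND (NOT x1 OR NOT x4 OR NOT x2 OR x3)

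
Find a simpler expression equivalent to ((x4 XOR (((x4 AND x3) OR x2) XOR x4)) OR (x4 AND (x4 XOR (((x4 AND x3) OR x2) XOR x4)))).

By absorption (E OR (E AND v) = E) then XOR self-cancellation ((E XOR v) XOR v = E):
= ((x4 AND x3) OR x2)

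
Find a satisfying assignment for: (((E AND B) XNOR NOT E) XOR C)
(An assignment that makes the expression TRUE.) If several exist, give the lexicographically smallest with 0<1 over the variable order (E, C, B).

E=0, C=1, B=0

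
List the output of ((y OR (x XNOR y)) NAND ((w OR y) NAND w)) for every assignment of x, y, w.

x | y | w | Output
------------------
0 | 0 | 0 | 0
0 | 0 | 1 | 1
0 | 1 | 0 | 0
0 | 1 | 1 | 1
1 | 0 | 0 | 1
1 | 0 | 1 | 1
1 | 1 | 0 | 0
1 | 1 | 1 | 1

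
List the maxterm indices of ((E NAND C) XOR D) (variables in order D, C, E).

ΠM(3, 4, 5, 6) = (D OR NOT C OR NOT E) AND (NOT D OR C OR E) AND (NOT D OR C OR NOT E) AND (NOT D OR NOT C OR E)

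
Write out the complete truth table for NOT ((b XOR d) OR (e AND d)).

d | e | b | Output
------------------
0 | 0 | 0 | 1
0 | 0 | 1 | 0
0 | 1 | 0 | 1
0 | 1 | 1 | 0
1 | 0 | 0 | 0
1 | 0 | 1 | 1
1 | 1 | 0 | 0
1 | 1 | 1 | 0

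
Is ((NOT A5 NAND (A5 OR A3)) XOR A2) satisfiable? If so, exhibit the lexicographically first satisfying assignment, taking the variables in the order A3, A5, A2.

A3=0, A5=0, A2=0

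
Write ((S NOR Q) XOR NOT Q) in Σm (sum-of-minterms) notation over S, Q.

Σm(2) = (S AND NOT Q)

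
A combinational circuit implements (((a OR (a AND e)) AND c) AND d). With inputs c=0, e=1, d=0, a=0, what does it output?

Substituting: (((0 OR (0 AND 1)) AND 0) AND 0)
= 0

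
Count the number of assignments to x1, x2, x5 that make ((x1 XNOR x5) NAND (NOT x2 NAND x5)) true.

Satisfying assignments: (0,0,1), (0,1,1), (1,0,0), (1,0,1), (1,1,0)
Count: 5 out of 8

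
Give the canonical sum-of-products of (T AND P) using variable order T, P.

Σm(3) = (T AND P)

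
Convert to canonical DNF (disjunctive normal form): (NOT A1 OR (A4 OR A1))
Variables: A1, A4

(NOT A1 AND NOT A4) OR (NOT A1 AND A4) OR (A1 AND NOT A4) OR (A1 AND A4)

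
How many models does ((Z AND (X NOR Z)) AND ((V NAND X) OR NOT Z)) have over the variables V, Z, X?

No assignment satisfies the expression.
Count: 0 out of 8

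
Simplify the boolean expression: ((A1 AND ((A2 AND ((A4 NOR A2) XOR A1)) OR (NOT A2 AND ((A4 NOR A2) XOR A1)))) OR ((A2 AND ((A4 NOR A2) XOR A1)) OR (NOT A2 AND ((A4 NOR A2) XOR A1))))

By absorption (E OR (E AND v) = E) then distribution ((E AND v) OR (E AND NOT v) = E):
= ((A4 NOR A2) XOR A1)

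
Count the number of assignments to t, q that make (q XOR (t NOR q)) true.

Satisfying assignments: (0,0), (0,1), (1,1)
Count: 3 out of 4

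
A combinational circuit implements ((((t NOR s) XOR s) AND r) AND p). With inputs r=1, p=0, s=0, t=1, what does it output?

Substituting: ((((1 NOR 0) XOR 0) AND 1) AND 0)
= 0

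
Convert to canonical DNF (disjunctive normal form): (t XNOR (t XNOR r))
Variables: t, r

(NOT t AND r) OR (t AND r)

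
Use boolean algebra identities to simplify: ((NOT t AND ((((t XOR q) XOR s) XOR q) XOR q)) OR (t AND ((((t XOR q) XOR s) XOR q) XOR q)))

By distribution ((E AND v) OR (E AND NOT v) = E) then XOR self-cancellation ((E XOR v) XOR v = E):
= ((t XOR q) XOR s)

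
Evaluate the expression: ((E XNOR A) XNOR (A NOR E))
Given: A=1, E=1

Substituting: ((1 XNOR 1) XNOR (1 NOR 1))
= 0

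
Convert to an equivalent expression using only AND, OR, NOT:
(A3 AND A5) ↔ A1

((A3 AND A5) AND A1) OR (NOT (A3 AND A5) AND NOT A1)
(Biconditional = both true or both false)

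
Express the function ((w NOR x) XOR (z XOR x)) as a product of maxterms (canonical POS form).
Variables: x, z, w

ΠM(1, 2, 6, 7) = (x OR z OR NOT w) AND (x OR NOT z OR w) AND (NOT x OR NOT z OR w) AND (NOT x OR NOT z OR NOT w)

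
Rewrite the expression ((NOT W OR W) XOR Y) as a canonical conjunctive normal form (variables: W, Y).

(W OR NOT Y) AND (NOT W OR NOT Y)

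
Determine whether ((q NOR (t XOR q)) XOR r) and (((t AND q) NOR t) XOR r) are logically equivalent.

No. Counterexample: with q=1, r=0, t=0, Expression 1 = 0 but Expression 2 = 1.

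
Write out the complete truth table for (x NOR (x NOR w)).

w | x | Output
--------------
0 | 0 | 0
0 | 1 | 0
1 | 0 | 1
1 | 1 | 0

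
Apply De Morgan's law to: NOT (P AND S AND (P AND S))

NOT P OR NOT S OR NOT (P AND S)
De Morgan's: NOT(AND of terms) = OR of negations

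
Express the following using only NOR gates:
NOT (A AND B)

(((A NOR A) NOR (B NOR B)) NOR ((A NOR A) NOR (B NOR B)))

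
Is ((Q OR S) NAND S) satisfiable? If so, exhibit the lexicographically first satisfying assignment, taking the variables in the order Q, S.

Q=0, S=0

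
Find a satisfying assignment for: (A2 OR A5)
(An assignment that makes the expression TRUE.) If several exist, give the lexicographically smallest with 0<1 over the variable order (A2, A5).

A2=0, A5=1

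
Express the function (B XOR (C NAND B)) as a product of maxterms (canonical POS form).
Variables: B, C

ΠM(2) = (NOT B OR C)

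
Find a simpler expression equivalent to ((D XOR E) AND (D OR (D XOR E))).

By absorption (E AND (E OR v) = E):
= (D XOR E)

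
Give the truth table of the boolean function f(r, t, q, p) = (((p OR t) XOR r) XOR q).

r | t | q | p | Output
----------------------
0 | 0 | 0 | 0 | 0
0 | 0 | 0 | 1 | 1
0 | 0 | 1 | 0 | 1
0 | 0 | 1 | 1 | 0
0 | 1 | 0 | 0 | 1
0 | 1 | 0 | 1 | 1
0 | 1 | 1 | 0 | 0
0 | 1 | 1 | 1 | 0
1 | 0 | 0 | 0 | 1
1 | 0 | 0 | 1 | 0
1 | 0 | 1 | 0 | 0
1 | 0 | 1 | 1 | 1
1 | 1 | 0 | 0 | 0
1 | 1 | 0 | 1 | 0
1 | 1 | 1 | 0 | 1
1 | 1 | 1 | 1 | 1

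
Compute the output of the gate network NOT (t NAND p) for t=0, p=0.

Substituting: NOT (0 NAND 0)
= 0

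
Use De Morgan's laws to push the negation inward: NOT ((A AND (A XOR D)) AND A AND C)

NOT (A AND (A XOR D)) OR NOT A OR NOT C
De Morgan's: NOT(AND of terms) = OR of negations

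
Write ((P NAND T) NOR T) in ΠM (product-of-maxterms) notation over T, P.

ΠM(0, 1, 2, 3) = (T OR P) AND (T OR NOT P) AND (NOT T OR P) AND (NOT T OR NOT P)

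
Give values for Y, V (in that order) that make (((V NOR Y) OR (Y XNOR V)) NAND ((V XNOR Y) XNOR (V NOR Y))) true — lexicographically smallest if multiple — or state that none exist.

Y=0, V=1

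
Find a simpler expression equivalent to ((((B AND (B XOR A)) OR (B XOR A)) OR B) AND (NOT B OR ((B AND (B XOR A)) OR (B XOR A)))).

By distribution ((E OR v) AND (E OR NOT v) = E) then absorption (E OR (E AND v) = E):
= (B XOR A)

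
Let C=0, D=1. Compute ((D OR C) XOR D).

Substituting: ((1 OR 0) XOR 1)
= 0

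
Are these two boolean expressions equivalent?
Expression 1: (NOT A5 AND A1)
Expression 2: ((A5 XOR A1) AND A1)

Yes, they are equivalent — the two output columns agree on all 4 assignments:
A5 | A1 | Expression 1 | Expression 2
-------------------------------------
0 | 0 | 0 | 0
0 | 1 | 1 | 1
1 | 0 | 0 | 0
1 | 1 | 0 | 0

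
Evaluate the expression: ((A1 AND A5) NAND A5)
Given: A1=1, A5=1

Substituting: ((1 AND 1) NAND 1)
= 0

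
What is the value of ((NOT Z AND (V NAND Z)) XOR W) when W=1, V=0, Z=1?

Substituting: ((NOT 1 AND (0 NAND 1)) XOR 1)
= 1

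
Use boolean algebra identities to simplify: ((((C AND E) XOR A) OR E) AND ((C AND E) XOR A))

By absorption (E AND (E OR v) = E):
= ((C AND E) XOR A)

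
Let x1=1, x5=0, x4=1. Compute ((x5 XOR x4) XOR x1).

Substituting: ((0 XOR 1) XOR 1)
= 0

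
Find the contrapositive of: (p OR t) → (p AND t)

Contrapositive: NOT (p AND t) → NOT (p OR t)
Note: A statement and its contrapositive are logically equivalent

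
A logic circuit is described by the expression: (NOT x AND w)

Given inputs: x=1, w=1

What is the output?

Substituting: (NOT 1 AND 1)
= 0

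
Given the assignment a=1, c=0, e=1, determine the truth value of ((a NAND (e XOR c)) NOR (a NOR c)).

Substituting: ((1 NAND (1 XOR 0)) NOR (1 NOR 0))
= 1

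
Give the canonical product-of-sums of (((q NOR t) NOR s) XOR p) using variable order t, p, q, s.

ΠM(0, 1, 3, 6, 9, 11, 12, 14) = (t OR p OR q OR s) AND (t OR p OR q OR NOT s) AND (t OR p OR NOT q OR NOT s) AND (t OR NOT p OR NOT q OR s) AND (NOT t OR p OR q OR NOT s) AND (NOT t OR p OR NOT q OR NOT s) AND (NOT t OR NOT p OR q OR s) AND (NOT t OR NOT p OR NOT q OR s)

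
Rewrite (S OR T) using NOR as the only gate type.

((S NOR T) NOR (S NOR T))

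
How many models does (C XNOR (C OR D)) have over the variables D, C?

Satisfying assignments: (0,0), (0,1), (1,1)
Count: 3 out of 4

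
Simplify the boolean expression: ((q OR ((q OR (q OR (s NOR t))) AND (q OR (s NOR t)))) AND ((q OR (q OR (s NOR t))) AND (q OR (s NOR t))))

By absorption (E AND (E OR v) = E) then absorption (E AND (E OR v) = E):
= (q OR (s NOR t))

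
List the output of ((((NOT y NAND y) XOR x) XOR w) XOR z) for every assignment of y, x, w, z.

y | x | w | z | Output
----------------------
0 | 0 | 0 | 0 | 1
0 | 0 | 0 | 1 | 0
0 | 0 | 1 | 0 | 0
0 | 0 | 1 | 1 | 1
0 | 1 | 0 | 0 | 0
0 | 1 | 0 | 1 | 1
0 | 1 | 1 | 0 | 1
0 | 1 | 1 | 1 | 0
1 | 0 | 0 | 0 | 1
1 | 0 | 0 | 1 | 0
1 | 0 | 1 | 0 | 0
1 | 0 | 1 | 1 | 1
1 | 1 | 0 | 0 | 0
1 | 1 | 0 | 1 | 1
1 | 1 | 1 | 0 | 1
1 | 1 | 1 | 1 | 0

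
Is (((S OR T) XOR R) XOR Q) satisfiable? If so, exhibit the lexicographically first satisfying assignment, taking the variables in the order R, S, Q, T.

R=0, S=0, Q=0, T=1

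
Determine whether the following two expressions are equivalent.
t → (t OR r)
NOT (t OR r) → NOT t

Yes, Contrapositive is always equivalent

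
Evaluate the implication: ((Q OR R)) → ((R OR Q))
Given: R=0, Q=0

Antecedent ((Q OR R)) = 0; consequent ((R OR Q)) = 0.
0 → 0 = 1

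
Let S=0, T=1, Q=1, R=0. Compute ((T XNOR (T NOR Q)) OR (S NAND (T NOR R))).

Substituting: ((1 XNOR (1 NOR 1)) OR (0 NAND (1 NOR 0)))
= 1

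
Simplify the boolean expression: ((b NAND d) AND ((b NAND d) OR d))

By absorption (E AND (E OR v) = E):
= (b NAND d)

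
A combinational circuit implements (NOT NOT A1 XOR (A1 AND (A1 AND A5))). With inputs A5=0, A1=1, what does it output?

Substituting: (NOT NOT 1 XOR (1 AND (1 AND 0)))
= 1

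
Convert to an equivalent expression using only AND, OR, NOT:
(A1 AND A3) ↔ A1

((A1 AND A3) AND A1) OR (NOT (A1 AND A3) AND NOT A1)
(Biconditional = both true or both false)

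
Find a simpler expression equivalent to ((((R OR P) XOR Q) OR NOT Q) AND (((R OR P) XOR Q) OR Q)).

By distribution ((E OR v) AND (E OR NOT v) = E):
= ((R OR P) XOR Q)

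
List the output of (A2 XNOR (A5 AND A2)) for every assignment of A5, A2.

A5 | A2 | Output
----------------
0 | 0 | 1
0 | 1 | 0
1 | 0 | 1
1 | 1 | 1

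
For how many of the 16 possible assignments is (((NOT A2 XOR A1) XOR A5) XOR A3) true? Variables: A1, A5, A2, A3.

Satisfying assignments: (0,0,0,0), (0,0,1,1), (0,1,0,1), (0,1,1,0), (1,0,0,1), (1,0,1,0), (1,1,0,0), (1,1,1,1)
Count: 8 out of 16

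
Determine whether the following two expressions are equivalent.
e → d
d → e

No, Converse is not equivalent to original (counterexample: e=0, d=1)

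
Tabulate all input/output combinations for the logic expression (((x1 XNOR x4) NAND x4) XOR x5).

x4 | x1 | x5 | Output
---------------------
0 | 0 | 0 | 1
0 | 0 | 1 | 0
0 | 1 | 0 | 1
0 | 1 | 1 | 0
1 | 0 | 0 | 1
1 | 0 | 1 | 0
1 | 1 | 0 | 0
1 | 1 | 1 | 1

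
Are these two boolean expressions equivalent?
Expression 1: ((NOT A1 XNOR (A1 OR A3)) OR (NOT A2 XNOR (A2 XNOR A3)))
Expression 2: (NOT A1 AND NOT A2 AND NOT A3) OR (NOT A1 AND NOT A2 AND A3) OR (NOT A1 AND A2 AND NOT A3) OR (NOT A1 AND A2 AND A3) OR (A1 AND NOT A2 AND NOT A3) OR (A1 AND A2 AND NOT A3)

Yes, they are equivalent — the two output columns agree on all 8 assignments:
A1 | A2 | A3 | Expression 1 | Expression 2
------------------------------------------
0 | 0 | 0 | 1 | 1
0 | 0 | 1 | 1 | 1
0 | 1 | 0 | 1 | 1
0 | 1 | 1 | 1 | 1
1 | 0 | 0 | 1 | 1
1 | 0 | 1 | 0 | 0
1 | 1 | 0 | 1 | 1
1 | 1 | 1 | 0 | 0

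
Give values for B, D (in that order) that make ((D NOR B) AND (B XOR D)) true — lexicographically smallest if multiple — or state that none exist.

UNSATISFIABLE - no assignment makes this expression true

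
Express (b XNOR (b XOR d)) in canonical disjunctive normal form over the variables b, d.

(NOT b AND NOT d) OR (b AND NOT d)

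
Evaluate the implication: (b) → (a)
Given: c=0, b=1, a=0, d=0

Antecedent (b) = 1; consequent (a) = 0.
1 → 0 = 0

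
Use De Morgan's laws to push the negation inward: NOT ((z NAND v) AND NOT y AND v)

NOT (z NAND v) OR y OR NOT v
De Morgan's: NOT(AND of terms) = OR of negations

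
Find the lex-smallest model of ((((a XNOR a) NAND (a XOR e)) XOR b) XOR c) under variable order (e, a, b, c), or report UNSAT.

e=0, a=0, b=0, c=0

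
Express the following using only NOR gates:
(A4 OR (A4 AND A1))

((A4 NOR ((A4 NOR A4) NOR (A1 NOR A1))) NOR (A4 NOR ((A4 NOR A4) NOR (A1 NOR A1))))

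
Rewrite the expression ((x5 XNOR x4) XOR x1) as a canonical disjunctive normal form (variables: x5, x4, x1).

(NOT x5 AND NOT x4 AND NOT x1) OR (NOT x5 AND x4 AND x1) OR (x5 AND NOT x4 AND x1) OR (x5 AND x4 AND NOT x1)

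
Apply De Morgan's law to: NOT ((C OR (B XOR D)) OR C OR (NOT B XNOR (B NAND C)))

NOT (C OR (B XOR D)) AND NOT C AND NOT (NOT B XNOR (B NAND C))
De Morgan's: NOT(OR of terms) = AND of negations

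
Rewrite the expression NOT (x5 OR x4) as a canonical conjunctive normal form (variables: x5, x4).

(x5 OR NOT x4) AND (NOT x5 OR x4) AND (NOT x5 OR NOT x4)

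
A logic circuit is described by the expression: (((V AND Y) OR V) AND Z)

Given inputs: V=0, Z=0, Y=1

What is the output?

Substituting: (((0 AND 1) OR 0) AND 0)
= 0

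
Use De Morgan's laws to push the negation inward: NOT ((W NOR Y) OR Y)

NOT (W NOR Y) AND NOT Y
De Morgan's: NOT(OR of terms) = AND of negations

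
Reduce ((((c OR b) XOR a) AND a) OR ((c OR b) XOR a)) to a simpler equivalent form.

By absorption (E OR (E AND v) = E):
= ((c OR b) XOR a)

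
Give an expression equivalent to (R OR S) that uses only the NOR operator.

((R NOR S) NOR (R NOR S))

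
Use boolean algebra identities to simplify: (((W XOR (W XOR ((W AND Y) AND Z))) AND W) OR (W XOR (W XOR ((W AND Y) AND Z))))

By absorption (E OR (E AND v) = E) then XOR self-cancellation ((E XOR v) XOR v = E):
= ((W AND Y) AND Z)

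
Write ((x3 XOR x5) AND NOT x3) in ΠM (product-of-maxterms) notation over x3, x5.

ΠM(0, 2, 3) = (x3 OR x5) AND (NOT x3 OR x5) AND (NOT x3 OR NOT x5)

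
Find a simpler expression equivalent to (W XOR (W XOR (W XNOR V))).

By XOR self-cancellation ((E XOR v) XOR v = E):
= (W XNOR V)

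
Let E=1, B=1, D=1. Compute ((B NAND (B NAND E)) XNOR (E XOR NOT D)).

Substituting: ((1 NAND (1 NAND 1)) XNOR (1 XOR NOT 1))
= 1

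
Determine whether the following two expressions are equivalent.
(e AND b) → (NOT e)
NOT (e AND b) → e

No, Inverse is not equivalent to original (counterexample: a=0, b=0, e=0)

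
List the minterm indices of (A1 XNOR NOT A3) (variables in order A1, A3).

Σm(1, 2) = (NOT A1 AND A3) OR (A1 AND NOT A3)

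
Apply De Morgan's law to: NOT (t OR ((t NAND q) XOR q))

NOT t AND NOT ((t NAND q) XOR q)
De Morgan's: NOT(OR of terms) = AND of negations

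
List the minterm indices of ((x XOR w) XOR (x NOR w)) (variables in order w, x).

Σm(0, 1, 2) = (NOT w AND NOT x) OR (NOT w AND x) OR (w AND NOT x)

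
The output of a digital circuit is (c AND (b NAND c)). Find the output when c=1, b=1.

Substituting: (1 AND (1 NAND 1))
= 0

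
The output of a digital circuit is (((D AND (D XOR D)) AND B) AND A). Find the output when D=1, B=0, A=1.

Substituting: (((1 AND (1 XOR 1)) AND 0) AND 1)
= 0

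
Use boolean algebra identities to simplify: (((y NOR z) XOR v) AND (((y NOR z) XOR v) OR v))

By absorption (E AND (E OR v) = E):
= ((y NOR z) XOR v)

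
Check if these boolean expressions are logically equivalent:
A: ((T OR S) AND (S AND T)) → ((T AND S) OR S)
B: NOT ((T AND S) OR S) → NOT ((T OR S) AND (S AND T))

Yes, Contrapositive is always equivalent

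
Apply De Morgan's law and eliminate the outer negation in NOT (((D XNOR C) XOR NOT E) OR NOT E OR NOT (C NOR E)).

NOT ((D XNOR C) XOR NOT E) AND E AND (C NOR E)
De Morgan's: NOT(OR of terms) = AND of negations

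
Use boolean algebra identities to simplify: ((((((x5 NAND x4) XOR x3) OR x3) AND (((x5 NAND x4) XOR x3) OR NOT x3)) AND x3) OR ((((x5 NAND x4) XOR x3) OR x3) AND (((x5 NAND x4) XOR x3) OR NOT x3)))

By absorption (E OR (E AND v) = E) then distribution ((E OR v) AND (E OR NOT v) = E):
= ((x5 NAND x4) XOR x3)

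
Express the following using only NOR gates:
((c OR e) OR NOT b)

((((c NOR e) NOR (c NOR e)) NOR (b NOR b)) NOR (((c NOR e) NOR (c NOR e)) NOR (b NOR b)))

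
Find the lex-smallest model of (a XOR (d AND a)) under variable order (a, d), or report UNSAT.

a=1, d=0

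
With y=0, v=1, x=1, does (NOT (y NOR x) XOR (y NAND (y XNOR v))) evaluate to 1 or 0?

Substituting: (NOT (0 NOR 1) XOR (0 NAND (0 XNOR 1)))
= 0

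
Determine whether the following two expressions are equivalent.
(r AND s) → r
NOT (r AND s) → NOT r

No, Inverse is not equivalent to original (counterexample: s=0, r=1)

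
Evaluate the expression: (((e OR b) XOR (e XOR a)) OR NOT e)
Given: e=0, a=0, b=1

Substituting: (((0 OR 1) XOR (0 XOR 0)) OR NOT 0)
= 1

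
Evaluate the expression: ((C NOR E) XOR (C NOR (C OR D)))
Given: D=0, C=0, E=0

Substituting: ((0 NOR 0) XOR (0 NOR (0 OR 0)))
= 0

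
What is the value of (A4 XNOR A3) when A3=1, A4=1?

Substituting: (1 XNOR 1)
= 1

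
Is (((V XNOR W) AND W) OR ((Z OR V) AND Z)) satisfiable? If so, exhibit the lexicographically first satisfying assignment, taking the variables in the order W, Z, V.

W=0, Z=1, V=0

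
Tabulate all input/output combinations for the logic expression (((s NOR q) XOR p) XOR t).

p | t | q | s | Output
----------------------
0 | 0 | 0 | 0 | 1
0 | 0 | 0 | 1 | 0
0 | 0 | 1 | 0 | 0
0 | 0 | 1 | 1 | 0
0 | 1 | 0 | 0 | 0
0 | 1 | 0 | 1 | 1
0 | 1 | 1 | 0 | 1
0 | 1 | 1 | 1 | 1
1 | 0 | 0 | 0 | 0
1 | 0 | 0 | 1 | 1
1 | 0 | 1 | 0 | 1
1 | 0 | 1 | 1 | 1
1 | 1 | 0 | 0 | 1
1 | 1 | 0 | 1 | 0
1 | 1 | 1 | 0 | 0
1 | 1 | 1 | 1 | 0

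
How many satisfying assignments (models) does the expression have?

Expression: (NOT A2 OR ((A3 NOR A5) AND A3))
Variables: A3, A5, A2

Satisfying assignments: (0,0,0), (0,1,0), (1,0,0), (1,1,0)
Count: 4 out of 8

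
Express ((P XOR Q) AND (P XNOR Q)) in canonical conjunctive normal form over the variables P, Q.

(P OR Q) AND (P OR NOT Q) AND (NOT P OR Q) AND (NOT P OR NOT Q)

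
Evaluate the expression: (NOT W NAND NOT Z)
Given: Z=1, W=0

Substituting: (NOT 0 NAND NOT 1)
= 1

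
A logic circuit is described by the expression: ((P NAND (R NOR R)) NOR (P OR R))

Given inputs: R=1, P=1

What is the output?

Substituting: ((1 NAND (1 NOR 1)) NOR (1 OR 1))
= 0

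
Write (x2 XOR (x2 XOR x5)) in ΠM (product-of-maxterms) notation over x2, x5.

ΠM(0, 2) = (x2 OR x5) AND (NOT x2 OR x5)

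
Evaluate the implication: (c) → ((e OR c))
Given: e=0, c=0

Antecedent (c) = 0; consequent ((e OR c)) = 0.
0 → 0 = 1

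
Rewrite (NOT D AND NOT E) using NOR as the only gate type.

(((D NOR D) NOR (D NOR D)) NOR ((E NOR E) NOR (E NOR E)))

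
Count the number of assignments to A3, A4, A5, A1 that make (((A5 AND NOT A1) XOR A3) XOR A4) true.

Satisfying assignments: (0,0,1,0), (0,1,0,0), (0,1,0,1), (0,1,1,1), (1,0,0,0), (1,0,0,1), (1,0,1,1), (1,1,1,0)
Count: 8 out of 16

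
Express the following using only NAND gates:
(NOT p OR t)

(((p NAND p) NAND (p NAND p)) NAND (t NAND t))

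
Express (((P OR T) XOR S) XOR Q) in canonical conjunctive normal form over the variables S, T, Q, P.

(S OR T OR Q OR P) AND (S OR T OR NOT Q OR NOT P) AND (S OR NOT T OR NOT Q OR P) AND (S OR NOT T OR NOT Q OR NOT P) AND (NOT S OR T OR Q OR NOT P) AND (NOT S OR T OR NOT Q OR P) AND (NOT S OR NOT T OR Q OR P) AND (NOT S OR NOT T OR Q OR NOT P)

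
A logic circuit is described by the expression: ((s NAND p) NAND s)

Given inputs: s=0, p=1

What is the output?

Substituting: ((0 NAND 1) NAND 0)
= 1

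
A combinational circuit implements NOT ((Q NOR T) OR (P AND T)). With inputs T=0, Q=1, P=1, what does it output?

Substituting: NOT ((1 NOR 0) OR (1 AND 0))
= 1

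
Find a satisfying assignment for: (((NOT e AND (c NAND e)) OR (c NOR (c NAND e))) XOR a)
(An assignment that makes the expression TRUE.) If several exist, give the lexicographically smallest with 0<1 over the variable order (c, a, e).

c=0, a=0, e=0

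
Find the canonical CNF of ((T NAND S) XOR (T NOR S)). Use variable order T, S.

(T OR S) AND (NOT T OR NOT S)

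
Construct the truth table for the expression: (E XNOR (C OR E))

C | E | Output
--------------
0 | 0 | 1
0 | 1 | 1
1 | 0 | 0
1 | 1 | 1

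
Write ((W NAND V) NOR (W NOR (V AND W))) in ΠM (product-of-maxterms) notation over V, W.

ΠM(0, 1, 2) = (V OR W) AND (V OR NOT W) AND (NOT V OR W)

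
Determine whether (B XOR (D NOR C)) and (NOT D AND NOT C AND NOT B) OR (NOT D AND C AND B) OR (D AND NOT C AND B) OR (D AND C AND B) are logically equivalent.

Yes, they are equivalent — the two output columns agree on all 8 assignments:
D | C | B | Expression 1 | Expression 2
---------------------------------------
0 | 0 | 0 | 1 | 1
0 | 0 | 1 | 0 | 0
0 | 1 | 0 | 0 | 0
0 | 1 | 1 | 1 | 1
1 | 0 | 0 | 0 | 0
1 | 0 | 1 | 1 | 1
1 | 1 | 0 | 0 | 0
1 | 1 | 1 | 1 | 1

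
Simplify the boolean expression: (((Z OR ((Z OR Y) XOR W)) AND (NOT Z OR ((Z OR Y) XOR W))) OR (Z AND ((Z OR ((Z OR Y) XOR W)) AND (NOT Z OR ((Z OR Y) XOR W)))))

By absorption (E OR (E AND v) = E) then distribution ((E OR v) AND (E OR NOT v) = E):
= ((Z OR Y) XOR W)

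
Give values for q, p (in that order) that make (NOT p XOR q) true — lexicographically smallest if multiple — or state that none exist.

q=0, p=0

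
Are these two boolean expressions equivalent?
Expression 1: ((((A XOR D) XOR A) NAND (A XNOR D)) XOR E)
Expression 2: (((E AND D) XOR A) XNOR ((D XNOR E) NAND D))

No. Counterexample: with E=0, D=0, A=0, Expression 1 = 1 but Expression 2 = 0.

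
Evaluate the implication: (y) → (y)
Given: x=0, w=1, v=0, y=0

Antecedent (y) = 0; consequent (y) = 0.
0 → 0 = 1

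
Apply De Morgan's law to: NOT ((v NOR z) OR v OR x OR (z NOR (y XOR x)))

NOT (v NOR z) AND NOT v AND NOT x AND NOT (z NOR (y XOR x))
De Morgan's: NOT(OR of terms) = AND of negations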